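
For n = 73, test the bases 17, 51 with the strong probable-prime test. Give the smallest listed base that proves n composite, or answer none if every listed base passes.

n − 1 = 72 = 2^3 · 9, so s = 3 and d = 9.
Base 17: x_0 = 17^9 mod 73 = 63. x_0 is neither 1 nor 72, so continue squaring. x_1 = 63^2 mod 73 = 27. x_2 = 27^2 mod 73 = 72. x_2 ≡ −1, so 17 is not a witness.
Base 51: x_0 = 51^9 mod 73 = 51. x_0 is neither 1 nor 72, so continue squaring. x_1 = 51^2 mod 73 = 46. x_2 = 46^2 mod 73 = 72. x_2 ≡ −1, so 51 is not a witness.
No listed base is a witness for 73.

none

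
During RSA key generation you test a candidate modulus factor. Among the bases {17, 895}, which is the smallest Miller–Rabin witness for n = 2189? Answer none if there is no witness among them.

n − 1 = 2188 = 2^2 · 547, so s = 2 and d = 547.
Base 17: x_0 = 17^547 mod 2189 = 756. x_0 is neither 1 nor 2188, so continue squaring. x_1 = 756^2 mod 2189 = 207. Reached i = s−1 = 1 without hitting −1: 17 is a Miller–Rabin witness and 2189 is composite.
Base 895: x_0 = 895^547 mod 2189 = 1490. x_0 is neither 1 nor 2188, so continue squaring. x_1 = 1490^2 mod 2189 = 454. Reached i = s−1 = 1 without hitting −1: 895 is a Miller–Rabin witness and 2189 is composite.
The smallest witness among the given bases is 17.

17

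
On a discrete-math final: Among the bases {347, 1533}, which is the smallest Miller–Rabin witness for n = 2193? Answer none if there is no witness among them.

n − 1 = 2192 = 2^4 · 137, so s = 4 and d = 137.
Base 347: x_0 = 347^137 mod 2193 = 503. x_0 is neither 1 nor 2192, so continue squaring. x_1 = 503^2 mod 2193 = 814. x_2 = 814^2 mod 2193 = 310. x_3 = 310^2 mod 2193 = 1801. Reached i = s−1 = 3 without hitting −1: 347 is a Miller–Rabin witness and 2193 is composite.
Base 1533: x_0 = 1533^137 mod 2193 = 915. x_0 is neither 1 nor 2192, so continue squaring. x_1 = 915^2 mod 2193 = 1692. x_2 = 1692^2 mod 2193 = 999. x_3 = 999^2 mod 2193 = 186. Reached i = s−1 = 3 without hitting −1: 1533 is a Miller–Rabin witness and 2193 is composite.
The smallest witness among the given bases is 347.

347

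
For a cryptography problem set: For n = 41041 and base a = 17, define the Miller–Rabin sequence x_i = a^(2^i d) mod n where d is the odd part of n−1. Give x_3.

1

n − 1 = 41040 = 2^4 · 2565, so s = 4 and d = 2565.
x_0 = 17^2565 mod 41041 = 33032.
x_1 = 33032^2 mod 41041 = 38039.
x_2 = 38039^2 mod 41041 = 24025.
x_3 = 24025^2 mod 41041 = 1.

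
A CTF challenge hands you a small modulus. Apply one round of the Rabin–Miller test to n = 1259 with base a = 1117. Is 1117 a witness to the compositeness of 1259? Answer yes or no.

n − 1 = 1258 = 2^1 · 629, so s = 1 and d = 629.
x_0 = 1117^629 mod 1259 = 1.
x_0 = 1, so 1117 is not a witness.

no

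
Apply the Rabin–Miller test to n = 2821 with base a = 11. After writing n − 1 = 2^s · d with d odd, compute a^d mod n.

1828

n − 1 = 2820 = 2^2 · 705, so s = 2 and d = 705.
11^705 mod 2821 = 1828.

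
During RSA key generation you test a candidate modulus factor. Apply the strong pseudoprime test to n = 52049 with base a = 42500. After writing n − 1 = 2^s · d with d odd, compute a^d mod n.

n − 1 = 52048 = 2^4 · 3253, so s = 4 and d = 3253.
42500^3253 mod 52049 = 6385.

6385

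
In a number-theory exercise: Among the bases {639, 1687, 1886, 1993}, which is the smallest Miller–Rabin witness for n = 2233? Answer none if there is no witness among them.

n − 1 = 2232 = 2^3 · 279, so s = 3 and d = 279.
Base 639: x_0 = 639^279 mod 2233 = 1. x_0 = 1, so 639 is not a witness.
Base 1687: x_0 = 1687^279 mod 2233 = 1862. x_0 is neither 1 nor 2232, so continue squaring. x_1 = 1862^2 mod 2233 = 1428. x_2 = 1428^2 mod 2233 = 455. Reached i = s−1 = 2 without hitting −1: 1687 is a Miller–Rabin witness and 2233 is composite.
Base 1886: x_0 = 1886^279 mod 2233 = 2176. x_0 is neither 1 nor 2232, so continue squaring. x_1 = 2176^2 mod 2233 = 1016. x_2 = 1016^2 mod 2233 = 610. Reached i = s−1 = 2 without hitting −1: 1886 is a Miller–Rabin witness and 2233 is composite.
Base 1993: x_0 = 1993^279 mod 2233 = 1700. x_0 is neither 1 nor 2232, so continue squaring. x_1 = 1700^2 mod 2233 = 498. x_2 = 498^2 mod 2233 = 141. Reached i = s−1 = 2 without hitting −1: 1993 is a Miller–Rabin witness and 2233 is composite.
The smallest witness among the given bases is 1687.

1687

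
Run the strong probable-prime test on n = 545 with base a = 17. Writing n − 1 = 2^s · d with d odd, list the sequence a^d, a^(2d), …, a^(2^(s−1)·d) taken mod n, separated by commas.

32, 479, 541, 16, 256

n − 1 = 544 = 2^5 · 17, so s = 5 and d = 17.
x_0 = 17^17 mod 545 = 32.
x_1 = 32^2 mod 545 = 479.
x_2 = 479^2 mod 545 = 541.
x_3 = 541^2 mod 545 = 16.
x_4 = 16^2 mod 545 = 256.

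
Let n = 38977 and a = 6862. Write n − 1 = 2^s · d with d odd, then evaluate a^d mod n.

33123

n − 1 = 38976 = 2^6 · 609, so s = 6 and d = 609.
Repeated squaring mod 38977: 6862^1 ≡ 6862, 6862^2 ≡ 2828, 6862^4 ≡ 7299, 6862^8 ≡ 32819, 6862^16 ≡ 35320, 6862^32 ≡ 4538, 6862^64 ≡ 13588, 6862^128 ≡ 38672, 6862^256 ≡ 15071, 6862^512 ≡ 16062.
609 = 512 + 64 + 32 + 1, so 6862^609 ≡ 16062·13588·4538·6862 ≡ 33123 (mod 38977).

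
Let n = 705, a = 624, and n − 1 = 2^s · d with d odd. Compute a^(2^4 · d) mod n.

531

n − 1 = 704 = 2^6 · 11, so s = 6 and d = 11.
x_0 = 624^11 mod 705 = 684.
x_1 = 684^2 mod 705 = 441.
x_2 = 441^2 mod 705 = 606.
x_3 = 606^2 mod 705 = 636.
x_4 = 636^2 mod 705 = 531.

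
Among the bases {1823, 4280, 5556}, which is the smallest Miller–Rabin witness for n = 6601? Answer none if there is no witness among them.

1823

n − 1 = 6600 = 2^3 · 825, so s = 3 and d = 825.
Base 1823: x_0 = 1823^825 mod 6601 = 4647. x_0 is neither 1 nor 6600, so continue squaring. x_1 = 4647^2 mod 6601 = 2738. x_2 = 2738^2 mod 6601 = 4509. Reached i = s−1 = 2 without hitting −1: 1823 is a Miller–Rabin witness and 6601 is composite.
Base 4280: x_0 = 4280^825 mod 6601 = 944. x_0 is neither 1 nor 6600, so continue squaring. x_1 = 944^2 mod 6601 = 1. x_1 = 1 but x_0 ≠ ±1, a nontrivial square root of 1 — 4280 is a witness and 6601 is composite.
Base 5556: x_0 = 5556^825 mod 6601 = 2715. x_0 is neither 1 nor 6600, so continue squaring. x_1 = 2715^2 mod 6601 = 4509. x_2 = 4509^2 mod 6601 = 1. x_2 = 1 but x_1 ≠ ±1, a nontrivial square root of 1 — 5556 is a witness and 6601 is composite.
The smallest witness among the given bases is 1823.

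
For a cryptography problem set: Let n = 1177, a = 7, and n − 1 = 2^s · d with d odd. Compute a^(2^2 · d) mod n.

955

n − 1 = 1176 = 2^3 · 147, so s = 3 and d = 147.
Repeated squaring mod 1177: 7^1 ≡ 7, 7^2 ≡ 49, 7^4 ≡ 47, 7^8 ≡ 1032, 7^16 ≡ 1016, 7^32 ≡ 27, 7^64 ≡ 729, 7^128 ≡ 614.
147 = 128 + 16 + 2 + 1, so 7^147 ≡ 614·1016·49·7 ≡ 94 (mod 1177).
x_0 = 94.
x_1 = 94^2 mod 1177 = 597.
x_2 = 597^2 mod 1177 = 955.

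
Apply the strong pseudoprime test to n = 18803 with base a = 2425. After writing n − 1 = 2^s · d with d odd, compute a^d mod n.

18802

n − 1 = 18802 = 2^1 · 9401, so s = 1 and d = 9401.
Repeated squaring mod 18803: 2425^1 ≡ 2425, 2425^2 ≡ 14089, 2425^4 ≡ 15453, 2425^8 ≡ 15912, 2425^16 ≡ 9349, 2425^32 ≡ 7457, 2425^64 ≡ 6378, 2425^128 ≡ 7995, 2425^256 ≡ 8628, 2425^512 ≡ 1307, 2425^1024 ≡ 15979, 2425^2048 ≡ 2504, 2425^4096 ≡ 8617, 2425^8192 ≡ 18445.
9401 = 8192 + 1024 + 128 + 32 + 16 + 8 + 1, so 2425^9401 ≡ 18445·15979·7995·7457·9349·15912·2425 ≡ 18802 (mod 18803).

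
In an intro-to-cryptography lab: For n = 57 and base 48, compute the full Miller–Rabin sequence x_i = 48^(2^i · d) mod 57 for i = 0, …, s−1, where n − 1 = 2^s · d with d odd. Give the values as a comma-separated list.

n − 1 = 56 = 2^3 · 7, so s = 3 and d = 7.
x_0 = 48^7 mod 57 = 15.
x_1 = 15^2 mod 57 = 54.
x_2 = 54^2 mod 57 = 9.

15, 54, 9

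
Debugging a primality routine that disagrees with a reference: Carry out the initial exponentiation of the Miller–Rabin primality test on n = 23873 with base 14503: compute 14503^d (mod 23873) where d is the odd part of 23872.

n − 1 = 23872 = 2^6 · 373, so s = 6 and d = 373.
14503^373 mod 23873 = 17487.

17487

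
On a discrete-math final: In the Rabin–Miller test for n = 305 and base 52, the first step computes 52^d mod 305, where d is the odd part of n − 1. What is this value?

88

n − 1 = 304 = 2^4 · 19, so s = 4 and d = 19.
52^19 mod 305 = 88.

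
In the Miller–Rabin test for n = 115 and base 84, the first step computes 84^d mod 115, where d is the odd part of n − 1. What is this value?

n − 1 = 114 = 2^1 · 57, so s = 1 and d = 57.
84^57 mod 115 = 74.

74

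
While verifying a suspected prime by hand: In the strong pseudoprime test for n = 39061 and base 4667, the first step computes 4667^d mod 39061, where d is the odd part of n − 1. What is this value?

n − 1 = 39060 = 2^2 · 9765, so s = 2 and d = 9765.
Repeated squaring mod 39061: 4667^1 ≡ 4667, 4667^2 ≡ 23912, 4667^4 ≡ 8826, 4667^8 ≡ 10642, 4667^16 ≡ 14325, 4667^32 ≡ 18192, 4667^64 ≡ 24072, 4667^128 ≡ 30310, 4667^256 ≡ 20441, 4667^512 ≡ 38025, 4667^1024 ≡ 18649, 4667^2048 ≡ 25118, 4667^4096 ≡ 652, 4667^8192 ≡ 34494.
9765 = 8192 + 1024 + 512 + 32 + 4 + 1, so 4667^9765 ≡ 34494·18649·38025·18192·8826·4667 ≡ 8581 (mod 39061).

8581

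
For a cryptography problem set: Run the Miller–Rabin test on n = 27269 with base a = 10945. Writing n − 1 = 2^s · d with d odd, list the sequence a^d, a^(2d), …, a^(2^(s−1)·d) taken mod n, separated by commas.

2409, 22253

n − 1 = 27268 = 2^2 · 6817, so s = 2 and d = 6817.
x_0 = 10945^6817 mod 27269 = 2409.
x_1 = 2409^2 mod 27269 = 22253.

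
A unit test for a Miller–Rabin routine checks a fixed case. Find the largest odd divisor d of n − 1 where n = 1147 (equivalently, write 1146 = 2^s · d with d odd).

Halving: 1146 → 573; 573 is odd.
So 1146 = 2^1 · 573.

573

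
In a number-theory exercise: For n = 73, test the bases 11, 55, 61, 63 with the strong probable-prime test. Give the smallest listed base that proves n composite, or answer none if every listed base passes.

none

n − 1 = 72 = 2^3 · 9, so s = 3 and d = 9.
Base 11: x_0 = 11^9 mod 73 = 22. x_0 is neither 1 nor 72, so continue squaring. x_1 = 22^2 mod 73 = 46. x_2 = 46^2 mod 73 = 72. x_2 ≡ −1, so 11 is not a witness.
Base 55: x_0 = 55^9 mod 73 = 1. x_0 = 1, so 55 is not a witness.
Base 61: x_0 = 61^9 mod 73 = 27. x_0 is neither 1 nor 72, so continue squaring. x_1 = 27^2 mod 73 = 72. x_1 ≡ −1, so 61 is not a witness.
Base 63: x_0 = 63^9 mod 73 = 63. x_0 is neither 1 nor 72, so continue squaring. x_1 = 63^2 mod 73 = 27. x_2 = 27^2 mod 73 = 72. x_2 ≡ −1, so 63 is not a witness.
No listed base is a witness for 73.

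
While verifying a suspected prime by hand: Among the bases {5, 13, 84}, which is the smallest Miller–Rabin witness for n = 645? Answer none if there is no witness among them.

n − 1 = 644 = 2^2 · 161, so s = 2 and d = 161.
Base 5: x_0 = 5^161 mod 645 = 50. x_0 is neither 1 nor 644, so continue squaring. x_1 = 50^2 mod 645 = 565. Reached i = s−1 = 1 without hitting −1: 5 is a Miller–Rabin witness and 645 is composite.
Base 13: x_0 = 13^161 mod 645 = 178. x_0 is neither 1 nor 644, so continue squaring. x_1 = 178^2 mod 645 = 79. Reached i = s−1 = 1 without hitting −1: 13 is a Miller–Rabin witness and 645 is composite.
Base 84: x_0 = 84^161 mod 645 = 474. x_0 is neither 1 nor 644, so continue squaring. x_1 = 474^2 mod 645 = 216. Reached i = s−1 = 1 without hitting −1: 84 is a Miller–Rabin witness and 645 is composite.
The smallest witness among the given bases is 5.

5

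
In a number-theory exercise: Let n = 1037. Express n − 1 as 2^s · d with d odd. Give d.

Halving: 1036 → 518 → 259; 259 is odd.
So 1036 = 2^2 · 259.

259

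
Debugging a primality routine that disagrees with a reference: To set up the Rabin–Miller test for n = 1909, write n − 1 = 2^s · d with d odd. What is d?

477

Halving: 1908 → 954 → 477; 477 is odd.
So 1908 = 2^2 · 477.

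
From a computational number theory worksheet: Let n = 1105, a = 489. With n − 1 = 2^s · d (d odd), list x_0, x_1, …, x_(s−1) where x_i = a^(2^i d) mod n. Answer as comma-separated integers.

n − 1 = 1104 = 2^4 · 69, so s = 4 and d = 69.
x_0 = 489^69 mod 1105 = 489.
x_1 = 489^2 mod 1105 = 441.
x_2 = 441^2 mod 1105 = 1.
x_3 = 1^2 mod 1105 = 1.

489, 441, 1, 1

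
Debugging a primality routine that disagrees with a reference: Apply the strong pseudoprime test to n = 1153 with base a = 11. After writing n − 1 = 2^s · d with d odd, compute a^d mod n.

n − 1 = 1152 = 2^7 · 9, so s = 7 and d = 9.
By repeated squaring, 11^9 ≡ 429 (mod 1153).

429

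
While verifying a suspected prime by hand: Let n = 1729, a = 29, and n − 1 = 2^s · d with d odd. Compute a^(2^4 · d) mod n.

1

n − 1 = 1728 = 2^6 · 27, so s = 6 and d = 27.
x_0 = 29^27 mod 1729 = 911.
x_1 = 911^2 mod 1729 = 1.
x_2 = 1^2 mod 1729 = 1.
x_3 = 1^2 mod 1729 = 1.
x_4 = 1^2 mod 1729 = 1.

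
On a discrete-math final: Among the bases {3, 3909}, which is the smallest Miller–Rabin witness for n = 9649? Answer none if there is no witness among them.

n − 1 = 9648 = 2^4 · 603, so s = 4 and d = 603.
Base 3: x_0 = 3^603 mod 9649 = 1386. x_0 is neither 1 nor 9648, so continue squaring. x_1 = 1386^2 mod 9649 = 845. x_2 = 845^2 mod 9649 = 9648. x_2 ≡ −1, so 3 is not a witness.
Base 3909: x_0 = 3909^603 mod 9649 = 845. x_0 is neither 1 nor 9648, so continue squaring. x_1 = 845^2 mod 9649 = 9648. x_1 ≡ −1, so 3909 is not a witness.
No listed base is a witness for 9649.

none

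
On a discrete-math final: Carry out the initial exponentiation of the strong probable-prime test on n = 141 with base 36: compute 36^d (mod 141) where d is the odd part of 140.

6

n − 1 = 140 = 2^2 · 35, so s = 2 and d = 35.
Repeated squaring mod 141: 36^1 ≡ 36, 36^2 ≡ 27, 36^4 ≡ 24, 36^8 ≡ 12, 36^16 ≡ 3, 36^32 ≡ 9.
35 = 32 + 2 + 1, so 36^35 ≡ 9·27·36 ≡ 6 (mod 141).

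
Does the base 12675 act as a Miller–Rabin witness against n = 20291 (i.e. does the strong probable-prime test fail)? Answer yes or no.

n − 1 = 20290 = 2^1 · 10145, so s = 1 and d = 10145.
Repeated squaring mod 20291: 12675^1 ≡ 12675, 12675^2 ≡ 11778, 12675^4 ≡ 12008, 12675^8 ≡ 4218, 12675^16 ≡ 16608, 12675^32 ≡ 10101, 12675^64 ≡ 7053, 12675^128 ≡ 11568, 12675^256 ≡ 19770, 12675^512 ≡ 7658, 12675^1024 ≡ 3974, 12675^2048 ≡ 6278, 12675^4096 ≡ 8162, 12675^8192 ≡ 2891.
10145 = 8192 + 1024 + 512 + 256 + 128 + 32 + 1, so 12675^10145 ≡ 2891·3974·7658·19770·11568·10101·12675 ≡ 20097 (mod 20291).
x_0 = 12675^10145 mod 20291 = 20097.
x_0 ∉ {1, 20290} and s = 1, so 12675 is a Miller–Rabin witness and 20291 is composite.

yes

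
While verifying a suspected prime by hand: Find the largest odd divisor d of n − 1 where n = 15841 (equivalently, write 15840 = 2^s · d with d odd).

Halving: 15840 → 7920 → 3960 → 1980 → 990 → 495; 495 is odd.
So 15840 = 2^5 · 495.

495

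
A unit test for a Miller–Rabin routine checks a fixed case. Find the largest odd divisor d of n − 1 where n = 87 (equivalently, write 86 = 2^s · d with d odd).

Halving: 86 → 43; 43 is odd.
So 86 = 2^1 · 43.

43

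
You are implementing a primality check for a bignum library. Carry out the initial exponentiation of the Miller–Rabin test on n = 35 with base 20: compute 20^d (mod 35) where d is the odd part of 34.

n − 1 = 34 = 2^1 · 17, so s = 1 and d = 17.
By repeated squaring, 20^17 ≡ 20 (mod 35).

20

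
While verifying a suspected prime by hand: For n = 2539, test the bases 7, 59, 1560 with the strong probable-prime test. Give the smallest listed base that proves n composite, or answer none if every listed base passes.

n − 1 = 2538 = 2^1 · 1269, so s = 1 and d = 1269.
Base 7: x_0 = 7^1269 mod 2539 = 1. x_0 = 1, so 7 is not a witness.
Base 59: x_0 = 59^1269 mod 2539 = 1. x_0 = 1, so 59 is not a witness.
Base 1560: x_0 = 1560^1269 mod 2539 = 1. x_0 = 1, so 1560 is not a witness.
No listed base is a witness for 2539.

none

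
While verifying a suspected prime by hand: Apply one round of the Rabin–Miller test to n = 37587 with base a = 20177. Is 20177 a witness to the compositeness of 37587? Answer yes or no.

yes

n − 1 = 37586 = 2^1 · 18793, so s = 1 and d = 18793.
Repeated squaring mod 37587: 20177^1 ≡ 20177, 20177^2 ≡ 6532, 20177^4 ≡ 5779, 20177^8 ≡ 19585, 20177^16 ≡ 34477, 20177^32 ≡ 12241, 20177^64 ≡ 20299, 20177^128 ≡ 20707, 20177^256 ≡ 24940, 20177^512 ≡ 13924, 20177^1024 ≡ 4030, 20177^2048 ≡ 3316, 20177^4096 ≡ 20452, 20177^8192 ≡ 16168, 20177^16384 ≡ 24226.
18793 = 16384 + 2048 + 256 + 64 + 32 + 8 + 1, so 20177^18793 ≡ 24226·3316·24940·20299·12241·19585·20177 ≡ 19871 (mod 37587).
x_0 = 20177^18793 mod 37587 = 19871.
x_0 ∉ {1, 37586} and s = 1, so 20177 is a Miller–Rabin witness and 37587 is composite.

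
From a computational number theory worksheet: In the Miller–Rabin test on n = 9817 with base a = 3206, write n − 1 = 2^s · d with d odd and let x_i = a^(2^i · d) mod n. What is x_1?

n − 1 = 9816 = 2^3 · 1227, so s = 3 and d = 1227.
x_0 = 3206^1227 mod 9817 = 7338.
x_1 = 7338^2 mod 9817 = 9816.

9816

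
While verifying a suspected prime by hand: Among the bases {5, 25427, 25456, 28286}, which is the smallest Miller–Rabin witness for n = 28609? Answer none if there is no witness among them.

n − 1 = 28608 = 2^6 · 447, so s = 6 and d = 447.
Base 5: x_0 = 5^447 mod 28609 = 15413. x_0 is neither 1 nor 28608, so continue squaring. x_1 = 15413^2 mod 28609 = 20042. x_2 = 20042^2 mod 28609 = 11404. x_3 = 11404^2 mod 28609 = 23311. x_4 = 23311^2 mod 28609 = 3375. x_5 = 3375^2 mod 28609 = 4243. Reached i = s−1 = 5 without hitting −1: 5 is a Miller–Rabin witness and 28609 is composite.
Base 25427: x_0 = 25427^447 mod 28609 = 25465. x_0 is neither 1 nor 28608, so continue squaring. x_1 = 25465^2 mod 28609 = 14631. x_2 = 14631^2 mod 28609 = 13623. x_3 = 13623^2 mod 28609 = 28155. x_4 = 28155^2 mod 28609 = 5853. x_5 = 5853^2 mod 28609 = 12636. Reached i = s−1 = 5 without hitting −1: 25427 is a Miller–Rabin witness and 28609 is composite.
Base 25456: x_0 = 25456^447 mod 28609 = 15485. x_0 is neither 1 nor 28608, so continue squaring. x_1 = 15485^2 mod 28609 = 13196. x_2 = 13196^2 mod 28609 = 20042. x_3 = 20042^2 mod 28609 = 11404. x_4 = 11404^2 mod 28609 = 23311. x_5 = 23311^2 mod 28609 = 3375. Reached i = s−1 = 5 without hitting −1: 25456 is a Miller–Rabin witness and 28609 is composite.
Base 28286: x_0 = 28286^447 mod 28609 = 24982. x_0 is neither 1 nor 28608, so continue squaring. x_1 = 24982^2 mod 28609 = 23598. x_2 = 23598^2 mod 28609 = 20028. x_3 = 20028^2 mod 28609 = 22604. x_4 = 22604^2 mod 28609 = 12685. x_5 = 12685^2 mod 28609 = 12209. Reached i = s−1 = 5 without hitting −1: 28286 is a Miller–Rabin witness and 28609 is composite.
The smallest witness among the given bases is 5.

5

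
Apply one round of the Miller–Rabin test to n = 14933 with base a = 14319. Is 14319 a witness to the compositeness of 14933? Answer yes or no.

n − 1 = 14932 = 2^2 · 3733, so s = 2 and d = 3733.
Repeated squaring mod 14933: 14319^1 ≡ 14319, 14319^2 ≡ 3671, 14319^4 ≡ 6675, 14319^8 ≡ 10486, 14319^16 ≡ 4517, 14319^32 ≡ 4811, 14319^64 ≡ 14504, 14319^128 ≡ 4845, 14319^256 ≡ 14282, 14319^512 ≡ 5677, 14319^1024 ≡ 2915, 14319^2048 ≡ 348.
3733 = 2048 + 1024 + 512 + 128 + 16 + 4 + 1, so 14319^3733 ≡ 348·2915·5677·4845·4517·6675·14319 ≡ 11657 (mod 14933).
x_0 = 14319^3733 mod 14933 = 11657.
x_0 is neither 1 nor 14932, so continue squaring.
x_1 = 11657^2 mod 14933 = 10282.
Reached i = s−1 = 1 without hitting −1: 14319 is a Miller–Rabin witness and 14933 is composite.

yes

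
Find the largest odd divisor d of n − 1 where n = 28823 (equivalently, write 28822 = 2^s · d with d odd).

14411

Halving: 28822 → 14411; 14411 is odd.
So 28822 = 2^1 · 14411.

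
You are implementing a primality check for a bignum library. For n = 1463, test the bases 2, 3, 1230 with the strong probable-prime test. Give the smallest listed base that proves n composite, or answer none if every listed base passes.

n − 1 = 1462 = 2^1 · 731, so s = 1 and d = 731.
Base 2: x_0 = 2^731 mod 1463 = 585. x_0 ∉ {1, 1462} and s = 1, so 2 is a Miller–Rabin witness and 1463 is composite.
Base 3: x_0 = 3^731 mod 1463 = 124. x_0 ∉ {1, 1462} and s = 1, so 3 is a Miller–Rabin witness and 1463 is composite.
Base 1230: x_0 = 1230^731 mod 1463 = 108. x_0 ∉ {1, 1462} and s = 1, so 1230 is a Miller–Rabin witness and 1463 is composite.
The smallest witness among the given bases is 2.

2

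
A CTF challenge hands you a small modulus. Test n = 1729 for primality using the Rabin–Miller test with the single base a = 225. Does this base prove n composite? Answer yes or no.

n − 1 = 1728 = 2^6 · 27, so s = 6 and d = 27.
x_0 = 225^27 mod 1729 = 1065.
x_0 is neither 1 nor 1728, so continue squaring.
x_1 = 1065^2 mod 1729 = 1.
x_1 = 1 but x_0 ≠ ±1, a nontrivial square root of 1 — 225 is a witness and 1729 is composite.

yes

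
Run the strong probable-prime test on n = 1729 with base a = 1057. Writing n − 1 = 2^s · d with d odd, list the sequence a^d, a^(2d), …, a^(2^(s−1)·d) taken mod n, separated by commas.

987, 742, 742, 742, 742, 742

n − 1 = 1728 = 2^6 · 27, so s = 6 and d = 27.
x_0 = 1057^27 mod 1729 = 987.
x_1 = 987^2 mod 1729 = 742.
x_2 = 742^2 mod 1729 = 742.
x_3 = 742^2 mod 1729 = 742.
x_4 = 742^2 mod 1729 = 742.
x_5 = 742^2 mod 1729 = 742.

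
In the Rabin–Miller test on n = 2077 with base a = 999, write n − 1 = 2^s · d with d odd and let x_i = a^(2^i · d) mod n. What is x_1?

n − 1 = 2076 = 2^2 · 519, so s = 2 and d = 519.
x_0 = 999^519 mod 2077 = 8.
x_1 = 8^2 mod 2077 = 64.

64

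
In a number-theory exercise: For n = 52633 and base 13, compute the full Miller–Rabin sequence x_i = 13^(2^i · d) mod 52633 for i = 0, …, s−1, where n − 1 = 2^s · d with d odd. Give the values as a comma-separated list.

36875, 44703, 41098

n − 1 = 52632 = 2^3 · 6579, so s = 3 and d = 6579.
x_0 = 13^6579 mod 52633 = 36875.
x_1 = 36875^2 mod 52633 = 44703.
x_2 = 44703^2 mod 52633 = 41098.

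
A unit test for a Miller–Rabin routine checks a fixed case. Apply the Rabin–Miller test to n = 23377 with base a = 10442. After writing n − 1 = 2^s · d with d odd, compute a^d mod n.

n − 1 = 23376 = 2^4 · 1461, so s = 4 and d = 1461.
Repeated squaring mod 23377: 10442^1 ≡ 10442, 10442^2 ≡ 5036, 10442^4 ≡ 20628, 10442^8 ≡ 6230, 10442^16 ≡ 7080, 10442^32 ≡ 6112, 10442^64 ≡ 98, 10442^128 ≡ 9604, 10442^256 ≡ 14551, 10442^512 ≡ 6112, 10442^1024 ≡ 98.
1461 = 1024 + 256 + 128 + 32 + 16 + 4 + 1, so 10442^1461 ≡ 98·14551·9604·6112·7080·20628·10442 ≡ 19442 (mod 23377).

19442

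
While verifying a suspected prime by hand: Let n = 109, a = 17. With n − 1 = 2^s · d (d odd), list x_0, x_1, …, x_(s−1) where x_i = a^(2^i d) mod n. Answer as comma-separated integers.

33, 108

n − 1 = 108 = 2^2 · 27, so s = 2 and d = 27.
x_0 = 17^27 mod 109 = 33.
x_1 = 33^2 mod 109 = 108.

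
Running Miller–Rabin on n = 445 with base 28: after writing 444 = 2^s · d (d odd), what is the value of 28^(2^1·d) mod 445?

n − 1 = 444 = 2^2 · 111, so s = 2 and d = 111.
Repeated squaring mod 445: 28^1 ≡ 28, 28^2 ≡ 339, 28^4 ≡ 111, 28^8 ≡ 306, 28^16 ≡ 186, 28^32 ≡ 331, 28^64 ≡ 91.
111 = 64 + 32 + 8 + 4 + 2 + 1, so 28^111 ≡ 91·331·306·111·339·28 ≡ 62 (mod 445).
x_0 = 62.
x_1 = 62^2 mod 445 = 284.

284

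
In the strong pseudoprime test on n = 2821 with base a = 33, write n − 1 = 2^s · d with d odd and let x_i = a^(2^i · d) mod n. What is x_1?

1520

n − 1 = 2820 = 2^2 · 705, so s = 2 and d = 705.
Repeated squaring mod 2821: 33^1 ≡ 33, 33^2 ≡ 1089, 33^4 ≡ 1101, 33^8 ≡ 1992, 33^16 ≡ 1738, 33^32 ≡ 2174, 33^64 ≡ 1101, 33^128 ≡ 1992, 33^256 ≡ 1738, 33^512 ≡ 2174.
705 = 512 + 128 + 64 + 1, so 33^705 ≡ 2174·1992·1101·33 ≡ 125 (mod 2821).
x_0 = 125.
x_1 = 125^2 mod 2821 = 1520.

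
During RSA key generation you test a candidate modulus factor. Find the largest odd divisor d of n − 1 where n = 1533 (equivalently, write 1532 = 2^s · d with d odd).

383

Halving: 1532 → 766 → 383; 383 is odd.
So 1532 = 2^2 · 383.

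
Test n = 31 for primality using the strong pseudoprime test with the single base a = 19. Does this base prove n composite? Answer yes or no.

n − 1 = 30 = 2^1 · 15, so s = 1 and d = 15.
x_0 = 19^15 mod 31 = 1.
x_0 = 1, so 19 is not a witness.

no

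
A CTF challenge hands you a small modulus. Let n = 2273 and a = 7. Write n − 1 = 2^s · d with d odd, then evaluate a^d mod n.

1293

n − 1 = 2272 = 2^5 · 71, so s = 5 and d = 71.
Repeated squaring mod 2273: 7^1 ≡ 7, 7^2 ≡ 49, 7^4 ≡ 128, 7^8 ≡ 473, 7^16 ≡ 975, 7^32 ≡ 511, 7^64 ≡ 1999.
71 = 64 + 4 + 2 + 1, so 7^71 ≡ 1999·128·49·7 ≡ 1293 (mod 2273).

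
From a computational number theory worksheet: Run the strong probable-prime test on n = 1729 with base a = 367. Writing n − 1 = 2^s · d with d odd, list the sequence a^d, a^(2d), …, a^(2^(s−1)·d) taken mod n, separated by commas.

1483, 1, 1, 1, 1, 1

n − 1 = 1728 = 2^6 · 27, so s = 6 and d = 27.
x_0 = 367^27 mod 1729 = 1483.
x_1 = 1483^2 mod 1729 = 1.
x_2 = 1^2 mod 1729 = 1.
x_3 = 1^2 mod 1729 = 1.
x_4 = 1^2 mod 1729 = 1.
x_5 = 1^2 mod 1729 = 1.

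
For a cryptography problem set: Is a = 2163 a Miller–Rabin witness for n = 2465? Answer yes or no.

n − 1 = 2464 = 2^5 · 77, so s = 5 and d = 77.
Repeated squaring mod 2465: 2163^1 ≡ 2163, 2163^2 ≡ 2464, 2163^4 ≡ 1, 2163^8 ≡ 1, 2163^16 ≡ 1, 2163^32 ≡ 1, 2163^64 ≡ 1.
77 = 64 + 8 + 4 + 1, so 2163^77 ≡ 1·1·1·2163 ≡ 2163 (mod 2465).
x_0 = 2163^77 mod 2465 = 2163.
x_0 is neither 1 nor 2464, so continue squaring.
x_1 = 2163^2 mod 2465 = 2464.
x_1 ≡ −1, so 2163 is not a witness.

no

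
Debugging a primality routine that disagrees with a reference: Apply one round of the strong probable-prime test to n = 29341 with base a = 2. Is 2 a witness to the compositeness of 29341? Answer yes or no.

no

n − 1 = 29340 = 2^2 · 7335, so s = 2 and d = 7335.
Repeated squaring mod 29341: 2^1 ≡ 2, 2^2 ≡ 4, 2^4 ≡ 16, 2^8 ≡ 256, 2^16 ≡ 6854, 2^32 ≡ 2375, 2^64 ≡ 7153, 2^128 ≡ 24046, 2^256 ≡ 16370, 2^512 ≡ 5547, 2^1024 ≡ 19841, 2^2048 ≡ 26425, 2^4096 ≡ 23507.
7335 = 4096 + 2048 + 1024 + 128 + 32 + 4 + 2 + 1, so 2^7335 ≡ 23507·26425·19841·24046·2375·16·4·2 ≡ 26424 (mod 29341).
x_0 = 2^7335 mod 29341 = 26424.
x_0 is neither 1 nor 29340, so continue squaring.
x_1 = 26424^2 mod 29341 = 29340.
x_1 ≡ −1, so 2 is not a witness.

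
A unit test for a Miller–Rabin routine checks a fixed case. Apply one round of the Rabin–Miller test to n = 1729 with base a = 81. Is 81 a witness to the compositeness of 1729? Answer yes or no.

n − 1 = 1728 = 2^6 · 27, so s = 6 and d = 27.
x_0 = 81^27 mod 1729 = 1.
x_0 = 1, so 81 is not a witness.

no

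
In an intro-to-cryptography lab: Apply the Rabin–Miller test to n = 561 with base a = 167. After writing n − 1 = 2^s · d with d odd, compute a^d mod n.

296

n − 1 = 560 = 2^4 · 35, so s = 4 and d = 35.
Repeated squaring mod 561: 167^1 ≡ 167, 167^2 ≡ 400, 167^4 ≡ 115, 167^8 ≡ 322, 167^16 ≡ 460, 167^32 ≡ 103.
35 = 32 + 2 + 1, so 167^35 ≡ 103·400·167 ≡ 296 (mod 561).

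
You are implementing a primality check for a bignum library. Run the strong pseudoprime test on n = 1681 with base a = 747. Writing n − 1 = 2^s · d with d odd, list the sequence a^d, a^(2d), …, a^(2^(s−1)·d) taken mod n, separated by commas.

460, 1475, 411, 821

n − 1 = 1680 = 2^4 · 105, so s = 4 and d = 105.
x_0 = 747^105 mod 1681 = 460.
x_1 = 460^2 mod 1681 = 1475.
x_2 = 1475^2 mod 1681 = 411.
x_3 = 411^2 mod 1681 = 821.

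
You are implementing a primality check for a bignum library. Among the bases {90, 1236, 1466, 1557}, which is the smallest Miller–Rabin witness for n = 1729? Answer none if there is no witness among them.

none

n − 1 = 1728 = 2^6 · 27, so s = 6 and d = 27.
Base 90: x_0 = 90^27 mod 1729 = 1728. x_0 = 1728 ≡ −1, so 90 is not a witness.
Base 1236: x_0 = 1236^27 mod 1729 = 1. x_0 = 1, so 1236 is not a witness.
Base 1466: x_0 = 1466^27 mod 1729 = 1728. x_0 = 1728 ≡ −1, so 1466 is not a witness.
Base 1557: x_0 = 1557^27 mod 1729 = 1728. x_0 = 1728 ≡ −1, so 1557 is not a witness.
No listed base is a witness for 1729.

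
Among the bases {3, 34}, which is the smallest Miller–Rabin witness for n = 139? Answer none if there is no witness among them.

none

n − 1 = 138 = 2^1 · 69, so s = 1 and d = 69.
Base 3: x_0 = 3^69 mod 139 = 138. x_0 = 138 ≡ −1, so 3 is not a witness.
Base 34: x_0 = 34^69 mod 139 = 1. x_0 = 1, so 34 is not a witness.
No listed base is a witness for 139.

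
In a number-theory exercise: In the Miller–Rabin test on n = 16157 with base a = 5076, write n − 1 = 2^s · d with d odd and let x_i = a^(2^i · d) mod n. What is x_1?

1546

n − 1 = 16156 = 2^2 · 4039, so s = 2 and d = 4039.
x_0 = 5076^4039 mod 16157 = 6348.
x_1 = 6348^2 mod 16157 = 1546.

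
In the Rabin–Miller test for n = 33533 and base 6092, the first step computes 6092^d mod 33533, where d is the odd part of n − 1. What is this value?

n − 1 = 33532 = 2^2 · 8383, so s = 2 and d = 8383.
6092^8383 mod 33533 = 1.

1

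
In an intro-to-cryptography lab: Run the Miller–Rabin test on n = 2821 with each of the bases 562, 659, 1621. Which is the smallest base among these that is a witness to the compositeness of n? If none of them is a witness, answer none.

none

n − 1 = 2820 = 2^2 · 705, so s = 2 and d = 705.
Base 562: x_0 = 562^705 mod 2821 = 1. x_0 = 1, so 562 is not a witness.
Base 659: x_0 = 659^705 mod 2821 = 1. x_0 = 1, so 659 is not a witness.
Base 1621: x_0 = 1621^705 mod 2821 = 1. x_0 = 1, so 1621 is not a witness.
No listed base is a witness for 2821.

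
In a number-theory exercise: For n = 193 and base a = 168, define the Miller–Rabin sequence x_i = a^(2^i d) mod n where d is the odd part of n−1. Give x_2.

43

n − 1 = 192 = 2^6 · 3, so s = 6 and d = 3.
x_0 = 168^3 mod 193 = 8.
x_1 = 8^2 mod 193 = 64.
x_2 = 64^2 mod 193 = 43.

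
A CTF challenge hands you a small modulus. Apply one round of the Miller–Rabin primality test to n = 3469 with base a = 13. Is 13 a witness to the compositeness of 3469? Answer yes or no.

no

n − 1 = 3468 = 2^2 · 867, so s = 2 and d = 867.
By repeated squaring, 13^867 ≡ 2466 (mod 3469).
x_0 = 13^867 mod 3469 = 2466.
x_0 is neither 1 nor 3468, so continue squaring.
x_1 = 2466^2 mod 3469 = 3468.
x_1 ≡ −1, so 13 is not a witness.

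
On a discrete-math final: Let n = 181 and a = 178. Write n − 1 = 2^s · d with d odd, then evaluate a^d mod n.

180

n − 1 = 180 = 2^2 · 45, so s = 2 and d = 45.
Repeated squaring mod 181: 178^1 ≡ 178, 178^2 ≡ 9, 178^4 ≡ 81, 178^8 ≡ 45, 178^16 ≡ 34, 178^32 ≡ 70.
45 = 32 + 8 + 4 + 1, so 178^45 ≡ 70·45·81·178 ≡ 180 (mod 181).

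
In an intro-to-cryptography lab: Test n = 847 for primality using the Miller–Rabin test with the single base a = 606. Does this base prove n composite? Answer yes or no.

no

n − 1 = 846 = 2^1 · 423, so s = 1 and d = 423.
By repeated squaring, 606^423 ≡ 1 (mod 847).
x_0 = 606^423 mod 847 = 1.
x_0 = 1, so 606 is not a witness.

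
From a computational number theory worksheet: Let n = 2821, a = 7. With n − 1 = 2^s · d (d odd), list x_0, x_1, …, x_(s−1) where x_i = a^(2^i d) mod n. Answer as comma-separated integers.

n − 1 = 2820 = 2^2 · 705, so s = 2 and d = 705.
x_0 = 7^705 mod 2821 = 931.
x_1 = 931^2 mod 2821 = 714.

931, 714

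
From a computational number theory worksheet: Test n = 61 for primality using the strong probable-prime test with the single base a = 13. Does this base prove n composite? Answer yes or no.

no

n − 1 = 60 = 2^2 · 15, so s = 2 and d = 15.
Repeated squaring mod 61: 13^1 ≡ 13, 13^2 ≡ 47, 13^4 ≡ 13, 13^8 ≡ 47.
15 = 8 + 4 + 2 + 1, so 13^15 ≡ 47·13·47·13 ≡ 1 (mod 61).
x_0 = 13^15 mod 61 = 1.
x_0 = 1, so 13 is not a witness.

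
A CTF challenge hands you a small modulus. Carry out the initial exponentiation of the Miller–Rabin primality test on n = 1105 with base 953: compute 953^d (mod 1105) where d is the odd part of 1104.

n − 1 = 1104 = 2^4 · 69, so s = 4 and d = 69.
Repeated squaring mod 1105: 953^1 ≡ 953, 953^2 ≡ 1004, 953^4 ≡ 256, 953^8 ≡ 341, 953^16 ≡ 256, 953^32 ≡ 341, 953^64 ≡ 256.
69 = 64 + 4 + 1, so 953^69 ≡ 256·256·953 ≡ 103 (mod 1105).

103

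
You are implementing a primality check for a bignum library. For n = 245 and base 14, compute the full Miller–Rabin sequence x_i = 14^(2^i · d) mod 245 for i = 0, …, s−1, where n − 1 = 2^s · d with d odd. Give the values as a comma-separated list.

n − 1 = 244 = 2^2 · 61, so s = 2 and d = 61.
x_0 = 14^61 mod 245 = 49.
x_1 = 49^2 mod 245 = 196.

49, 196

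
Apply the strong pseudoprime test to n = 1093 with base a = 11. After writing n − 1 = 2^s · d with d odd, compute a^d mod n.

1

n − 1 = 1092 = 2^2 · 273, so s = 2 and d = 273.
11^273 mod 1093 = 1.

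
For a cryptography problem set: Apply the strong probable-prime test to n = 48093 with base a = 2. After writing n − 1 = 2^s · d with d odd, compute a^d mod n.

n − 1 = 48092 = 2^2 · 12023, so s = 2 and d = 12023.
By repeated squaring, 2^12023 ≡ 45518 (mod 48093).

45518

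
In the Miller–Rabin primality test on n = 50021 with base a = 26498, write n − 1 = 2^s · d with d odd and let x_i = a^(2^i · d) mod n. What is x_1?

n − 1 = 50020 = 2^2 · 12505, so s = 2 and d = 12505.
x_0 = 26498^12505 mod 50021 = 18466.
x_1 = 18466^2 mod 50021 = 50020.

50020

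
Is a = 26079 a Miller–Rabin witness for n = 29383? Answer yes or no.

n − 1 = 29382 = 2^1 · 14691, so s = 1 and d = 14691.
x_0 = 26079^14691 mod 29383 = 29382.
x_0 = 29382 ≡ −1, so 26079 is not a witness.

no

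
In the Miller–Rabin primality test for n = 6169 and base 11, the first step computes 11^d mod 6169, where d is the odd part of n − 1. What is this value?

n − 1 = 6168 = 2^3 · 771, so s = 3 and d = 771.
11^771 mod 6169 = 1205.

1205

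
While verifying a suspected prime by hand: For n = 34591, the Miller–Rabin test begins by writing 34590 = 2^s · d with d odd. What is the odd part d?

Halving: 34590 → 17295; 17295 is odd.
So 34590 = 2^1 · 17295.

17295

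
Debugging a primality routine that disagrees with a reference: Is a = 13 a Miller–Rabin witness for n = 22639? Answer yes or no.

no

n − 1 = 22638 = 2^1 · 11319, so s = 1 and d = 11319.
Repeated squaring mod 22639: 13^1 ≡ 13, 13^2 ≡ 169, 13^4 ≡ 5922, 13^8 ≡ 2273, 13^16 ≡ 4837, 13^32 ≡ 10482, 13^64 ≡ 5257, 13^128 ≡ 16469, 13^256 ≡ 12741, 13^512 ≡ 11451, 13^1024 ≡ 313, 13^2048 ≡ 7413, 13^4096 ≡ 7716, 13^8192 ≡ 18725.
11319 = 8192 + 2048 + 1024 + 32 + 16 + 4 + 2 + 1, so 13^11319 ≡ 18725·7413·313·10482·4837·5922·169·13 ≡ 22638 (mod 22639).
x_0 = 13^11319 mod 22639 = 22638.
x_0 = 22638 ≡ −1, so 13 is not a witness.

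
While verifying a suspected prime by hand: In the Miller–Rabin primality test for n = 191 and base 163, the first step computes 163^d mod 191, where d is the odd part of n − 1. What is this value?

n − 1 = 190 = 2^1 · 95, so s = 1 and d = 95.
163^95 mod 191 = 1.

1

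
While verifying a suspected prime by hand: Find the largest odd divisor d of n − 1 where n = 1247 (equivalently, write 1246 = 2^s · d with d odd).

Halving: 1246 → 623; 623 is odd.
So 1246 = 2^1 · 623.

623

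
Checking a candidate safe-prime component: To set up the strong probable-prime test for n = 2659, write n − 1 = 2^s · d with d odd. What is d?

1329

Halving: 2658 → 1329; 1329 is odd.
So 2658 = 2^1 · 1329.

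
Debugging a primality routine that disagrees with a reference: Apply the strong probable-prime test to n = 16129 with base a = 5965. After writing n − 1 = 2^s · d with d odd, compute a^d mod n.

n − 1 = 16128 = 2^8 · 63, so s = 8 and d = 63.
By repeated squaring, 5965^63 ≡ 15112 (mod 16129).

15112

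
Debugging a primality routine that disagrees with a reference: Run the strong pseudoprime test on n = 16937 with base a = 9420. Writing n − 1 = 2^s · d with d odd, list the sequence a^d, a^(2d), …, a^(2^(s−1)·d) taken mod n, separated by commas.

n − 1 = 16936 = 2^3 · 2117, so s = 3 and d = 2117.
x_0 = 9420^2117 mod 16937 = 1.
x_1 = 1^2 mod 16937 = 1.
x_2 = 1^2 mod 16937 = 1.

1, 1, 1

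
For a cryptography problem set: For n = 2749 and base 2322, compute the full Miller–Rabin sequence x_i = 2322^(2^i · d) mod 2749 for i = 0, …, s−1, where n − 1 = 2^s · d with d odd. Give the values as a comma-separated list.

n − 1 = 2748 = 2^2 · 687, so s = 2 and d = 687.
x_0 = 2322^687 mod 2749 = 2109.
x_1 = 2109^2 mod 2749 = 2748.

2109, 2748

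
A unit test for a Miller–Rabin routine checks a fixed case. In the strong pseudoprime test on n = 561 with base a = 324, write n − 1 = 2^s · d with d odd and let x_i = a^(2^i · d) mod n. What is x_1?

375

n − 1 = 560 = 2^4 · 35, so s = 4 and d = 35.
x_0 = 324^35 mod 561 = 375.
x_1 = 375^2 mod 561 = 375.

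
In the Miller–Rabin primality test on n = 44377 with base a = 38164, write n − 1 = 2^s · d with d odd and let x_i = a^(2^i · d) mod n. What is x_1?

38750

n − 1 = 44376 = 2^3 · 5547, so s = 3 and d = 5547.
By repeated squaring, 38164^5547 ≡ 34614 (mod 44377).
x_0 = 34614.
x_1 = 34614^2 mod 44377 = 38750.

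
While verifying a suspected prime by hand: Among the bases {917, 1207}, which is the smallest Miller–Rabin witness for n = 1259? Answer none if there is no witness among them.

n − 1 = 1258 = 2^1 · 629, so s = 1 and d = 629.
Base 917: x_0 = 917^629 mod 1259 = 1258. x_0 = 1258 ≡ −1, so 917 is not a witness.
Base 1207: x_0 = 1207^629 mod 1259 = 1. x_0 = 1, so 1207 is not a witness.
No listed base is a witness for 1259.

none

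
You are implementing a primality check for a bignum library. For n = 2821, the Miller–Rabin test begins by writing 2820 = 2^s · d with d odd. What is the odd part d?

705

Halving: 2820 → 1410 → 705; 705 is odd.
So 2820 = 2^2 · 705.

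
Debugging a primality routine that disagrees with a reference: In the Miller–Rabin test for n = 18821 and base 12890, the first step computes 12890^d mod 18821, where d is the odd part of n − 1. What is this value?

n − 1 = 18820 = 2^2 · 4705, so s = 2 and d = 4705.
12890^4705 mod 18821 = 507.

507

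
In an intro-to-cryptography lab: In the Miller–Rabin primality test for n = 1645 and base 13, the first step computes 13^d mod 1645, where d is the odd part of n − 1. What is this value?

1077

n − 1 = 1644 = 2^2 · 411, so s = 2 and d = 411.
13^411 mod 1645 = 1077.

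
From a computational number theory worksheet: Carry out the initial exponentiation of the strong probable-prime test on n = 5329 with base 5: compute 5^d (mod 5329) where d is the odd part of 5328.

793

n − 1 = 5328 = 2^4 · 333, so s = 4 and d = 333.
5^333 mod 5329 = 793.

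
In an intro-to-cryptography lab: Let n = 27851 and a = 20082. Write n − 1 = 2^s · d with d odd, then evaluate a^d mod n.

n − 1 = 27850 = 2^1 · 13925, so s = 1 and d = 13925.
Repeated squaring mod 27851: 20082^1 ≡ 20082, 20082^2 ≡ 4244, 20082^4 ≡ 19790, 20082^8 ≡ 3338, 20082^16 ≡ 1844, 20082^32 ≡ 2514, 20082^64 ≡ 25870, 20082^128 ≡ 25221, 20082^256 ≡ 9852, 20082^512 ≡ 1169, 20082^1024 ≡ 1862, 20082^2048 ≡ 13520, 20082^4096 ≡ 4287, 20082^8192 ≡ 24560.
13925 = 8192 + 4096 + 1024 + 512 + 64 + 32 + 4 + 1, so 20082^13925 ≡ 24560·4287·1862·1169·25870·2514·19790·20082 ≡ 27850 (mod 27851).

27850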